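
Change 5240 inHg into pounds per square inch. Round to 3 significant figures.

2570 psi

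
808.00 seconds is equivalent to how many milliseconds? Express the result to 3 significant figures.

808000 milliseconds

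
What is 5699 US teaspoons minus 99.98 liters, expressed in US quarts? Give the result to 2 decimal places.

5699 US tsp = 29.6823 US qt and 99.98 L = 105.648 US qt.
29.6823 − 105.648 ≈ -75.97 US qt.

-75.97 US quarts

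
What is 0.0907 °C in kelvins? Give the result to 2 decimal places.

273.24 K

K = °C + 273.15.
Applying the formula gives 273.24 K.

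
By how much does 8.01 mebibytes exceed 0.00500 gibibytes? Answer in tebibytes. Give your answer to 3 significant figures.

8.01 MiB = 7.63893 × 10^-6 TiB and 0.00500 GiB = 4.88281 × 10^-6 TiB.
7.63893 × 10^-6 − 4.88281 × 10^-6 ≈ 2.76 × 10^-6 TiB.

2.76 × 10^-6 tebibytes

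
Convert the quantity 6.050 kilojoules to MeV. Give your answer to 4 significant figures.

1 kJ = 6.24151e+15 megaelectronvolts.
So 6.050 × 6.24151e+15 ≈ 3.776e+16 MeV.

3.776e+16 megaelectronvolts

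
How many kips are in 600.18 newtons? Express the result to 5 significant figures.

0.13493 kip

1 N = 0.000224809 kip.
Then 600.18 × 0.000224809 ≈ 0.13493 kip.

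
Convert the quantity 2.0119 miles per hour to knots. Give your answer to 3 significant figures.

1.75 kn

1 mph = 0.868976 kn.
Then 2.0119 × 0.868976 ≈ 1.75 kn.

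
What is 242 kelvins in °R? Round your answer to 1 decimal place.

435.6 degrees Rankine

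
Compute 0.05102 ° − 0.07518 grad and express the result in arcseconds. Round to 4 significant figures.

0.05102 ° = 183.672 arcsec and 0.07518 grad = 243.583 arcsec.
183.672 − 243.583 ≈ -59.91 arcsec.

-59.91 arcseconds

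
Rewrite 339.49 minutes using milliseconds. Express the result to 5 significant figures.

2.0369 × 10^7 milliseconds

1 minute = 60000.0 ms.
339.49 × 60000.0 ≈ 2.0369 × 10^7 ms.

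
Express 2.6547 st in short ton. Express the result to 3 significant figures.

0.0186 short tons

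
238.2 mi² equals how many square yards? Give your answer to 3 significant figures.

1 mi² = 3.09760 × 10^6 yd².
So 238.2 × 3.09760 × 10^6 ≈ 7.38 × 10^8 yd².

7.38 × 10^8 square yards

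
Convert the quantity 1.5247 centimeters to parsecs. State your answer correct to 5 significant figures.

1 cm = 3.24078e-19 pc.
Thus 1.5247 × 3.24078e-19 ≈ 4.9412e-19 pc.

4.9412e-19 pc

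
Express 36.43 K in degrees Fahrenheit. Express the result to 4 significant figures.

K = (°F + 459.67) × 5/9.
Applying the formula gives -394.1 °F.

-394.1 degrees Fahrenheit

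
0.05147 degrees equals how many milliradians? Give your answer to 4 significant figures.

0.8983 milliradians

1 degree = 17.4533 mrad.
So 0.05147 × 17.4533 ≈ 0.8983 mrad.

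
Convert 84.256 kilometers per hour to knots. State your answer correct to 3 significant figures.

45.5 kn

1 kilometer per hour = 0.539957 kn.
Thus 84.256 × 0.539957 ≈ 45.5 kn.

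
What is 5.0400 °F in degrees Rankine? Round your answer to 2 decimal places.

°R = °F + 459.67.
Applying the formula gives 464.71 °R.

464.71 °R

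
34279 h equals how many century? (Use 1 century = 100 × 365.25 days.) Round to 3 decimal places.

1 hour = 1.14077 × 10^-6 centuries.
Thus 34279 × 1.14077 × 10^-6 ≈ 0.039 century.

0.039 century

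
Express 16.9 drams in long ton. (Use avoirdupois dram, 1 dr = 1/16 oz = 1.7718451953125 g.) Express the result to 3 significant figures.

1 dr = 1.74386e-6 long ton.
16.9 × 1.74386e-6 ≈ 2.95e-5 long ton.

2.95e-5 long ton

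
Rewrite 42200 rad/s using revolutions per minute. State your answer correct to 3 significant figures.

1 radian per second = 9.54930 revolutions per minute.
Then 42200 × 9.54930 ≈ 403000 rpm.

403000 rpm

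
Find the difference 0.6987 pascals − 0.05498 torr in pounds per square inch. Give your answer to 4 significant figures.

-0.0009618 psi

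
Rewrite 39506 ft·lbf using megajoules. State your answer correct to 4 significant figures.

0.05356 MJ

1 foot-pound = 1.35582 × 10^-6 MJ.
Then 39506 × 1.35582 × 10^-6 ≈ 0.05356 MJ.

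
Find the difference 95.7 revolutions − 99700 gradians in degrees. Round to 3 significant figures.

-55300 degrees

95.7 rev = 34452.0 ° and 99700 grad = 89730.0 °.
34452.0 − 89730.0 ≈ -55300 °.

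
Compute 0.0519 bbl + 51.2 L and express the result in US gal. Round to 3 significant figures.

0.0519 bbl = 2.17980 US gal and 51.2 L = 13.5256 US gal.
2.17980 + 13.5256 ≈ 15.7 US gal.

15.7 US gallons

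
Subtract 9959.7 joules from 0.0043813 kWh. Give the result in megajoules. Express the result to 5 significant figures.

0.0043813 kWh = 0.0157727 MJ and 9959.7 J = 0.00995970 MJ.
0.0157727 − 0.00995970 ≈ 0.0058130 MJ.

0.0058130 MJ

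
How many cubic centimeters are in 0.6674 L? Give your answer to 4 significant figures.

1 liter = 1000.00 cubic centimeters.
So 0.6674 × 1000.00 ≈ 667.4 cm³.

667.4 cm³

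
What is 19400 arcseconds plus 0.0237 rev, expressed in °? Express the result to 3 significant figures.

19400 arcsec = 5.38889 ° and 0.0237 rev = 8.53200 °.
5.38889 + 8.53200 ≈ 13.9 °.

13.9 degrees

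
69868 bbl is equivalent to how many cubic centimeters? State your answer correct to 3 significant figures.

1.11 × 10^10 cm³

1 bbl = 158987 cubic centimeters.
69868 × 158987 ≈ 1.11 × 10^10 cm³.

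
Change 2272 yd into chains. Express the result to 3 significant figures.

103 chain

1 yd = 0.0454545 chain.
Thus 2272 × 0.0454545 ≈ 103 chain.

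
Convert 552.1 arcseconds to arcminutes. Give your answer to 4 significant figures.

9.202 arcmin

1 arcsec = 0.0166667 arcminutes.
Then 552.1 × 0.0166667 ≈ 9.202 arcmin.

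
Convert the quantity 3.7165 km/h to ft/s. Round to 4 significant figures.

1 kilometer per hour = 0.911344 ft/s.
Thus 3.7165 × 0.911344 ≈ 3.387 ft/s.

3.387 feet per second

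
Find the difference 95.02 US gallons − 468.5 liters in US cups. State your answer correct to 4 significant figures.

-459.9 US cups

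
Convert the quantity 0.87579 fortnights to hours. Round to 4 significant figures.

1 fortnight = 336.000 h.
Then 0.87579 × 336.000 ≈ 294.3 h.

294.3 hours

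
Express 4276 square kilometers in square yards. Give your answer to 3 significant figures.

5.11 × 10^9 square yards

1 km² = 1.19599 × 10^6 square yards.
4276 × 1.19599 × 10^6 ≈ 5.11 × 10^9 yd².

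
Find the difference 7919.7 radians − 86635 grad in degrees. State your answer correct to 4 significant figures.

7919.7 rad = 453765 ° and 86635 grad = 77971.5 °.
453765 − 77971.5 ≈ 375800 °.

375800 °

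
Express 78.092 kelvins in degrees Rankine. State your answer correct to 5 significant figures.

140.57 °R

°R = K × 9/5.
Applying the formula gives 140.57 °R.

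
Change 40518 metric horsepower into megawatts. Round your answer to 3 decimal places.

1 metric horsepower = 0.000735499 megawatts.
Thus 40518 × 0.000735499 ≈ 29.801 MW.

29.801 MW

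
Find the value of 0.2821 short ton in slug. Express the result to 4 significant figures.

17.54 slugs

1 short ton = 62.1619 slugs.
0.2821 × 62.1619 ≈ 17.54 slug.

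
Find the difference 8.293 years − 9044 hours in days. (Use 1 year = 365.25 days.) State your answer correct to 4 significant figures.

8.293 yr = 3029.02 d and 9044 h = 376.833 d.
3029.02 − 376.833 ≈ 2652 d.

2652 days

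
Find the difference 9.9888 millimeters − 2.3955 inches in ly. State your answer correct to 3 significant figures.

9.9888 mm = 1.05582e-18 ly and 2.3955 in = 6.43140e-18 ly.
1.05582e-18 − 6.43140e-18 ≈ -5.38e-18 ly.

-5.38e-18 ly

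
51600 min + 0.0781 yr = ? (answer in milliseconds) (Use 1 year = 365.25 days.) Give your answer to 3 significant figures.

51600 min = 3.09600e+9 ms and 0.0781 yr = 2.46465e+9 ms.
3.09600e+9 + 2.46465e+9 ≈ 5.56e+9 ms.

5.56e+9 ms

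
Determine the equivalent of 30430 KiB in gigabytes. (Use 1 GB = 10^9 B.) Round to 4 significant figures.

1 KiB = 1.02400 × 10^-6 GB.
Then 30430 × 1.02400 × 10^-6 ≈ 0.03116 GB.

0.03116 gigabytes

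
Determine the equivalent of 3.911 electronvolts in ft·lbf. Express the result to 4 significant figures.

1 eV = 1.18170e-19 ft·lbf.
Thus 3.911 × 1.18170e-19 ≈ 4.622e-19 ft·lbf.

4.622e-19 ft·lbf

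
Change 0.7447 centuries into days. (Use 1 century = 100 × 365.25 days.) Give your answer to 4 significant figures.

1 century = 36525.0 d.
Then 0.7447 × 36525.0 ≈ 27200 d.

27200 days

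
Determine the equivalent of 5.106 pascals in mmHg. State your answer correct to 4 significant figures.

1 pascal = 0.00750062 mmHg.
Then 5.106 × 0.00750062 ≈ 0.03830 mmHg.

0.03830 mmHg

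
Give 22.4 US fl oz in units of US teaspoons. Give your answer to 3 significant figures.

1 US fl oz = 6.00000 US tsp.
Then 22.4 × 6.00000 ≈ 134 US tsp.

134 US teaspoons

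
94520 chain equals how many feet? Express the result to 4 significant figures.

1 chain = 66.0000 ft.
So 94520 × 66.0000 ≈ 6.238 × 10^6 ft.

6.238 × 10^6 feet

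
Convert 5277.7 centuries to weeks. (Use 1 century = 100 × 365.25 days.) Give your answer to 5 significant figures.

2.7538e+7 weeks

1 century = 5217.86 weeks.
5277.7 × 5217.86 ≈ 2.7538e+7 wk.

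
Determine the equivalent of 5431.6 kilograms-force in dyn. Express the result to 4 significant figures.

1 kilogram-force = 980665 dyn.
Then 5431.6 × 980665 ≈ 5.327 × 10^9 dyn.

5.327 × 10^9 dynes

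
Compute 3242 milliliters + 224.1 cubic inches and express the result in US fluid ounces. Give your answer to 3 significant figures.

234 US fl oz

3242 mL = 109.625 US fl oz and 224.1 in³ = 124.177 US fl oz.
109.625 + 124.177 ≈ 234 US fl oz.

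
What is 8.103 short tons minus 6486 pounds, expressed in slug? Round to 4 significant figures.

8.103 short ton = 503.698 slug and 6486 lb = 201.591 slug.
503.698 − 201.591 ≈ 302.1 slug.

302.1 slugs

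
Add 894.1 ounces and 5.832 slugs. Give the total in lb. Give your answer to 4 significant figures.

243.5 lb

894.1 oz = 55.88125 lb and 5.832 slug = 187.6391 lb.
55.88125 + 187.6391 ≈ 243.5 lb.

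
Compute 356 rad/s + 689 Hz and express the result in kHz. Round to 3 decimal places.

0.746 kHz

356 rad/s = 0.0566592 kHz and 689 Hz = 0.689000 kHz.
0.0566592 + 0.689000 ≈ 0.746 kHz.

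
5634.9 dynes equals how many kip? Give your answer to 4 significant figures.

1 dyne = 2.24809e-9 kips.
Then 5634.9 × 2.24809e-9 ≈ 1.267e-5 kip.

1.267e-5 kip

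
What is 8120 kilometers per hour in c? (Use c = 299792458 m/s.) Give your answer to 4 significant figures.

7.524 × 10^-6 c

1 kilometer per hour = 9.26567 × 10^-10 c.
Then 8120 × 9.26567 × 10^-10 ≈ 7.524 × 10^-6 c.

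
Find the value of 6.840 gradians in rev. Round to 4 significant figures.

0.01710 rev

1 gradian = 0.00250000 rev.
So 6.840 × 0.00250000 ≈ 0.01710 rev.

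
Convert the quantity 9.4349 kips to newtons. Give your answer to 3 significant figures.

42000 N

1 kip = 4448.22 N.
So 9.4349 × 4448.22 ≈ 42000 N.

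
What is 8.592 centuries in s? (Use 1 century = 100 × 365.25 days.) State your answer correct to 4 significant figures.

1 century = 3.15576 × 10^9 s.
Thus 8.592 × 3.15576 × 10^9 ≈ 2.711 × 10^10 s.

2.711 × 10^10 s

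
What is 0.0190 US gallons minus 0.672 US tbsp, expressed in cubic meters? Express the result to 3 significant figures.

0.0190 US gal = 7.19228e-5 m³ and 0.672 US tbsp = 9.93671e-6 m³.
7.19228e-5 − 9.93671e-6 ≈ 6.20e-5 m³.

6.20e-5 cubic meters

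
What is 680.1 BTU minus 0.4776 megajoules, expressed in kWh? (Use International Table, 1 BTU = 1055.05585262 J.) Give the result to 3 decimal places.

0.067 kWh

680.1 BTU = 0.199318 kWh and 0.4776 MJ = 0.132667 kWh.
0.199318 − 0.132667 ≈ 0.067 kWh.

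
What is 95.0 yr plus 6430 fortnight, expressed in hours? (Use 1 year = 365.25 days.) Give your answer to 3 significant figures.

2.99 × 10^6 hours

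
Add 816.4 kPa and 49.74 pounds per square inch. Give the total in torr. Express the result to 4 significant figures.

816.4 kPa = 6123.50 torr and 49.74 psi = 2572.30 torr.
6123.50 + 2572.30 ≈ 8696 torr.

8696 torr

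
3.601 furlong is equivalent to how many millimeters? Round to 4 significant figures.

724400 mm

1 furlong = 201168 millimeters.
So 3.601 × 201168 ≈ 724400 mm.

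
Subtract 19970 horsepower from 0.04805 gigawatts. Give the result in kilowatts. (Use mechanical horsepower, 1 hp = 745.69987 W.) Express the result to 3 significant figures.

33200 kW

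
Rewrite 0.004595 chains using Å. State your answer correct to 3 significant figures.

1 chain = 2.01168 × 10^11 Å.
Then 0.004595 × 2.01168 × 10^11 ≈ 9.24 × 10^8 Å.

9.24 × 10^8 Å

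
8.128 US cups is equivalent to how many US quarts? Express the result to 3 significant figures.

2.03 US quarts

1 US cup = 0.250000 US quarts.
Thus 8.128 × 0.250000 ≈ 2.03 US qt.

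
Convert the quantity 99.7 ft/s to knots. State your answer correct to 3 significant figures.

1 foot per second = 0.592484 kn.
Then 99.7 × 0.592484 ≈ 59.1 kn.

59.1 kn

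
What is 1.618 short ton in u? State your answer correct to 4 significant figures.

8.839 × 10^29 atomic mass units

1 short ton = 5.46319 × 10^29 u.
Thus 1.618 × 5.46319 × 10^29 ≈ 8.839 × 10^29 u.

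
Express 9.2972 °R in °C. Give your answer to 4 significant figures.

-268.0 °C

°R = (°C + 273.15) × 9/5.
Applying the formula gives -268.0 °C.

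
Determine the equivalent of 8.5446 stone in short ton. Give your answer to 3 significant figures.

0.0598 short ton

1 stone = 0.00700000 short ton.
8.5446 × 0.00700000 ≈ 0.0598 short ton.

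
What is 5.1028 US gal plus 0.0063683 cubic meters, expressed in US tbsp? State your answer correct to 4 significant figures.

5.1028 US gal = 1306.32 US tbsp and 0.0063683 m³ = 430.676 US tbsp.
1306.32 + 430.676 ≈ 1737 US tbsp.

1737 US tablespoons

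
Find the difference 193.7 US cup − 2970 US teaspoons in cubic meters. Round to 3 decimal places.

0.031 cubic meters

193.7 US cup = 0.0458271 m³ and 2970 US tsp = 0.0146389 m³.
0.0458271 − 0.0146389 ≈ 0.031 m³.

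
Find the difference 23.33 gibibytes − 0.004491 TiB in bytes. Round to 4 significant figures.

23.33 GiB = 2.50504e+10 B and 0.004491 TiB = 4.93791e+9 B.
2.50504e+10 − 4.93791e+9 ≈ 2.011e+10 B.

2.011e+10 B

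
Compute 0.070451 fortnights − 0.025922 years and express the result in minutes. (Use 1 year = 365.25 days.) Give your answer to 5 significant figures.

0.070451 fortnight = 1420.29 min and 0.025922 yr = 13633.9 min.
1420.29 − 13633.9 ≈ -12214 min.

-12214 minutes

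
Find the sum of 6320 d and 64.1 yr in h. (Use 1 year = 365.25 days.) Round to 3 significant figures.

6320 d = 151680 h and 64.1 yr = 561901 h.
151680 + 561901 ≈ 714000 h.

714000 h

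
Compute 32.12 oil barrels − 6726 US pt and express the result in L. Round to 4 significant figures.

1924 L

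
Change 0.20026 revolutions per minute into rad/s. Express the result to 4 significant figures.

0.02097 rad/s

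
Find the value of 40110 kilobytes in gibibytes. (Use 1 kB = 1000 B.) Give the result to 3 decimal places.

1 kB = 9.31323 × 10^-7 GiB.
So 40110 × 9.31323 × 10^-7 ≈ 0.037 GiB.

0.037 gibibytes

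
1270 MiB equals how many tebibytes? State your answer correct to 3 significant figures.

1 mebibyte = 9.53674 × 10^-7 TiB.
So 1270 × 9.53674 × 10^-7 ≈ 0.00121 TiB.

0.00121 TiB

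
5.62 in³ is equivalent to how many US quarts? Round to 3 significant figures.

1 cubic inch = 0.0173160 US qt.
Thus 5.62 × 0.0173160 ≈ 0.0973 US qt.

0.0973 US qt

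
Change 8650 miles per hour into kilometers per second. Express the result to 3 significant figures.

1 mile per hour = 0.000447040 kilometers per second.
Then 8650 × 0.000447040 ≈ 3.87 km/s.

3.87 km/s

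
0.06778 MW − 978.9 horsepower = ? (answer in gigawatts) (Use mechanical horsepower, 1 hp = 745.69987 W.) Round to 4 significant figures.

0.06778 MW = 6.77800 × 10^-5 GW and 978.9 hp = 0.000729966 GW.
6.77800 × 10^-5 − 0.000729966 ≈ -0.0006622 GW.

-0.0006622 GW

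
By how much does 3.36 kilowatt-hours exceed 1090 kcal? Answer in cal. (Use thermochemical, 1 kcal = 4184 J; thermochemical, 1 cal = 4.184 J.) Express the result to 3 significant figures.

1.80e+6 calories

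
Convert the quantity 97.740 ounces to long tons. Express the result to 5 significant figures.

0.0027271 long tons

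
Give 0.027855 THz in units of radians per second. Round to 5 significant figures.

1.7502 × 10^11 radians per second

1 terahertz = 6.28319 × 10^12 rad/s.
0.027855 × 6.28319 × 10^12 ≈ 1.7502 × 10^11 rad/s.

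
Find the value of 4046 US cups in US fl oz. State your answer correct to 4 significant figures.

32370 US fl oz

1 US cup = 8.00000 US fl oz.
4046 × 8.00000 ≈ 32370 US fl oz.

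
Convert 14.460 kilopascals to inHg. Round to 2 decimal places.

4.27 inHg

1 kPa = 0.295300 inHg.
14.460 × 0.295300 ≈ 4.27 inHg.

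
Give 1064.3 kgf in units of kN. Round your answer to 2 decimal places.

10.44 kN

1 kgf = 0.00980665 kilonewtons.
So 1064.3 × 0.00980665 ≈ 10.44 kN.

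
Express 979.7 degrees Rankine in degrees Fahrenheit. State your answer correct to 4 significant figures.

°R = °F + 459.67.
Applying the formula gives 520.0 °F.

520.0 °F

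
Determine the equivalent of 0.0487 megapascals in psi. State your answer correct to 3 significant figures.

7.06 psi

1 MPa = 145.038 psi.
Then 0.0487 × 145.038 ≈ 7.06 psi.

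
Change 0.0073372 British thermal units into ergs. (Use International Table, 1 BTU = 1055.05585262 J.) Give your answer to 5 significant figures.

7.7412 × 10^7 ergs

1 BTU = 1.05506 × 10^10 erg.
Thus 0.0073372 × 1.05506 × 10^10 ≈ 7.7412 × 10^7 erg.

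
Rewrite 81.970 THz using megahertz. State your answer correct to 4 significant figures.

8.197 × 10^7 MHz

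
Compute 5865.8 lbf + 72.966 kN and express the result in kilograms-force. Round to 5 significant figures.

10101 kgf

5865.8 lbf = 2660.68 kgf and 72.966 kN = 7440.46 kgf.
2660.68 + 7440.46 ≈ 10101 kgf.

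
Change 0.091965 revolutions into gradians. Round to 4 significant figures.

36.79 grad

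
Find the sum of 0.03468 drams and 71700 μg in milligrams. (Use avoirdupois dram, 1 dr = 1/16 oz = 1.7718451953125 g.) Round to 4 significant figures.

133.1 mg

0.03468 dr = 61.4476 mg and 71700 μg = 71.7000 mg.
61.4476 + 71.7000 ≈ 133.1 mg.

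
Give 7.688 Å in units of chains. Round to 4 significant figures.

3.822e-11 chains

1 angstrom = 4.97097e-12 chain.
Then 7.688 × 4.97097e-12 ≈ 3.822e-11 chain.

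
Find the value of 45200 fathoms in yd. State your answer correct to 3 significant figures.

90400 yd

1 fathom = 2.00000 yd.
45200 × 2.00000 ≈ 90400 yd.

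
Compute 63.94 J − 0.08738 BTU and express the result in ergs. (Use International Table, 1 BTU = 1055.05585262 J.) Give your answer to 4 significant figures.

63.94 J = 6.39400 × 10^8 erg and 0.08738 BTU = 9.21908 × 10^8 erg.
6.39400 × 10^8 − 9.21908 × 10^8 ≈ -2.825 × 10^8 erg.

-2.825 × 10^8 erg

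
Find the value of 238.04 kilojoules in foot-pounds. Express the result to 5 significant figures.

175570 ft·lbf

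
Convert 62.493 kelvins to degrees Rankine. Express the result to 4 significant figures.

°R = K × 9/5.
Applying the formula gives 112.5 °R.

112.5 °R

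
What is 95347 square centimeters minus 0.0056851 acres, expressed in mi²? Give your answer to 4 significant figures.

95347 cm² = 3.68137 × 10^-6 mi² and 0.0056851 acre = 8.88297 × 10^-6 mi².
3.68137 × 10^-6 − 8.88297 × 10^-6 ≈ -5.202 × 10^-6 mi².

-5.202 × 10^-6 square miles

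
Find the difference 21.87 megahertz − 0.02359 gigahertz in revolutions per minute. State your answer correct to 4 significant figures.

-1.032e+8 revolutions per minute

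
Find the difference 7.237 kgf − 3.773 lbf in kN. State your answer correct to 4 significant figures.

0.05419 kN

7.237 kgf = 0.0709707 kN and 3.773 lbf = 0.0167831 kN.
0.0709707 − 0.0167831 ≈ 0.05419 kN.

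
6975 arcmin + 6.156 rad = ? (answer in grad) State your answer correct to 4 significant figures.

521.1 gradians

6975 arcmin = 129.167 grad and 6.156 rad = 391.903 grad.
129.167 + 391.903 ≈ 521.1 grad.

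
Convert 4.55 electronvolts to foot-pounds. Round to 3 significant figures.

5.38e-19 ft·lbf

1 electronvolt = 1.18170e-19 foot-pounds.
Thus 4.55 × 1.18170e-19 ≈ 5.38e-19 ft·lbf.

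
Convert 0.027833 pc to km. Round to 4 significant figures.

8.588 × 10^11 km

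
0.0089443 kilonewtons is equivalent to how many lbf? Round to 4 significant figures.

2.011 pounds-force

1 kN = 224.809 pounds-force.
0.0089443 × 224.809 ≈ 2.011 lbf.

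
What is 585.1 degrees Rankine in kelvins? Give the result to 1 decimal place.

325.1 kelvins

°R = K × 9/5.
Applying the formula gives 325.1 K.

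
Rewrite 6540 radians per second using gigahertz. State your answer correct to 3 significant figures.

1.04 × 10^-6 GHz

1 radian per second = 1.59155 × 10^-10 gigahertz.
Then 6540 × 1.59155 × 10^-10 ≈ 1.04 × 10^-6 GHz.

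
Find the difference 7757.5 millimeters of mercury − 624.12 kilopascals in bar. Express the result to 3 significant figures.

4.10 bar

7757.5 mmHg = 10.3425 bar and 624.12 kPa = 6.24120 bar.
10.3425 − 6.24120 ≈ 4.10 bar.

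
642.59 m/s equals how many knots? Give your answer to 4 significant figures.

1 m/s = 1.94384 kn.
Then 642.59 × 1.94384 ≈ 1249 kn.

1249 kn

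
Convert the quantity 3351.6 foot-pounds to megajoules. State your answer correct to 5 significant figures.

0.0045442 MJ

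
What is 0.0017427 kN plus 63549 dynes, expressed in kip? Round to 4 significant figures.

0.0005346 kip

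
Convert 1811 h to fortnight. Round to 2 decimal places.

1 hour = 0.00297619 fortnight.
Thus 1811 × 0.00297619 ≈ 5.39 fortnight.

5.39 fortnights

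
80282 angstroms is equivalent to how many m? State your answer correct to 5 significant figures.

8.0282e-6 m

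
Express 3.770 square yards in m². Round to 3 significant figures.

3.15 m²

1 square yard = 0.836127 square meters.
So 3.770 × 0.836127 ≈ 3.15 m².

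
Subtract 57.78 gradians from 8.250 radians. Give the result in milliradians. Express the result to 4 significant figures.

7342 mrad

8.250 rad = 8250.00 mrad and 57.78 grad = 907.606 mrad.
8250.00 − 907.606 ≈ 7342 mrad.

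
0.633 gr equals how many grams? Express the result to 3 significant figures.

0.0410 g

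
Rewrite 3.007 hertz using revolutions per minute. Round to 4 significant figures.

180.4 revolutions per minute

1 hertz = 60.0000 rpm.
Thus 3.007 × 60.0000 ≈ 180.4 rpm.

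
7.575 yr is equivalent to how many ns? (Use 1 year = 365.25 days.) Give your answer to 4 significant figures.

2.390e+17 nanoseconds

1 year = 3.15576e+16 nanoseconds.
7.575 × 3.15576e+16 ≈ 2.390e+17 ns.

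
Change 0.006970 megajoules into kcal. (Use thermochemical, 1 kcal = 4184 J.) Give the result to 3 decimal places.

1 megajoule = 239.006 kilocalories.
0.006970 × 239.006 ≈ 1.666 kcal.

1.666 kilocalories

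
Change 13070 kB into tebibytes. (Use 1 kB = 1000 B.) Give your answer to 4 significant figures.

1.189 × 10^-5 TiB

1 kilobyte = 9.09495 × 10^-10 TiB.
13070 × 9.09495 × 10^-10 ≈ 1.189 × 10^-5 TiB.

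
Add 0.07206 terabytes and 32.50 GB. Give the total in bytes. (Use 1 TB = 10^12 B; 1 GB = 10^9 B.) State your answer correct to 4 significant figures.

0.07206 TB = 7.20600e+10 B and 32.50 GB = 3.25000e+10 B.
7.20600e+10 + 3.25000e+10 ≈ 1.046e+11 B.

1.046e+11 bytes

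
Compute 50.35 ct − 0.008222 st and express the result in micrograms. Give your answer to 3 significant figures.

-4.21e+7 μg

50.35 ct = 1.00700e+7 μg and 0.008222 st = 5.22121e+7 μg.
1.00700e+7 − 5.22121e+7 ≈ -4.21e+7 μg.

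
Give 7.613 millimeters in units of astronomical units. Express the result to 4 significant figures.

1 millimeter = 6.68459 × 10^-15 au.
7.613 × 6.68459 × 10^-15 ≈ 5.089 × 10^-14 au.

5.089 × 10^-14 au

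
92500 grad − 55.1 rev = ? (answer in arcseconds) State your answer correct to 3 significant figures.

92500 grad = 2.99700e+8 arcsec and 55.1 rev = 7.14096e+7 arcsec.
2.99700e+8 − 7.14096e+7 ≈ 2.28e+8 arcsec.

2.28e+8 arcseconds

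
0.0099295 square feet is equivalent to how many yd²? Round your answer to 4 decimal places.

1 ft² = 0.111111 yd².
0.0099295 × 0.111111 ≈ 0.0011 yd².

0.0011 yd²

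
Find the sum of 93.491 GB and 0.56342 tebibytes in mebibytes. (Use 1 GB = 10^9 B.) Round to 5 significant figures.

679950 mebibytes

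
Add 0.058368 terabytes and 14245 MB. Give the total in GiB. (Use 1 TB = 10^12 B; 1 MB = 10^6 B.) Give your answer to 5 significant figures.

0.058368 TB = 54.3594 GiB and 14245 MB = 13.2667 GiB.
54.3594 + 13.2667 ≈ 67.626 GiB.

67.626 GiB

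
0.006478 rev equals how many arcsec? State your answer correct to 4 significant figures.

1 rev = 1.29600 × 10^6 arcseconds.
Then 0.006478 × 1.29600 × 10^6 ≈ 8395 arcsec.

8395 arcseconds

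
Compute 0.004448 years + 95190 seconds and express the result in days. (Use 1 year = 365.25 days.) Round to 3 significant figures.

0.004448 yr = 1.62463 d and 95190 s = 1.10174 d.
1.62463 + 1.10174 ≈ 2.73 d.

2.73 days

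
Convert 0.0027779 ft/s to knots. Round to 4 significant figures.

0.001646 knots

1 ft/s = 0.592484 kn.
Thus 0.0027779 × 0.592484 ≈ 0.001646 kn.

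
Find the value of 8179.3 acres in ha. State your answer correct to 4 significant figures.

3310 hectares

1 acre = 0.404686 ha.
Then 8179.3 × 0.404686 ≈ 3310 ha.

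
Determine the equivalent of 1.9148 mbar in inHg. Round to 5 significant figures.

1 millibar = 0.0295300 inHg.
1.9148 × 0.0295300 ≈ 0.056544 inHg.

0.056544 inHg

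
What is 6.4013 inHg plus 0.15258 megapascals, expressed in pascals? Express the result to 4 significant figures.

174300 Pa

6.4013 inHg = 21677.3 Pa and 0.15258 MPa = 152580 Pa.
21677.3 + 152580 ≈ 174300 Pa.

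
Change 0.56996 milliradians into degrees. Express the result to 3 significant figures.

0.0327 degrees

1 mrad = 0.0572958 degrees.
So 0.56996 × 0.0572958 ≈ 0.0327 °.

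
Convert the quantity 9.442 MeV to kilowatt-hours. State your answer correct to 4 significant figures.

1 megaelectronvolt = 4.45049 × 10^-20 kWh.
Thus 9.442 × 4.45049 × 10^-20 ≈ 4.202 × 10^-19 kWh.

4.202 × 10^-19 kWh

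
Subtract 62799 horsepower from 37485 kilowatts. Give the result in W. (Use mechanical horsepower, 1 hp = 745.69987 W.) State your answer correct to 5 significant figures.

-9.3442e+6 watts

37485 kW = 3.74850e+7 W and 62799 hp = 4.68292e+7 W.
3.74850e+7 − 4.68292e+7 ≈ -9.3442e+6 W.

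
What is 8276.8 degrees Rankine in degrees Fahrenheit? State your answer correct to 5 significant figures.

°R = °F + 459.67.
Applying the formula gives 7817.1 °F.

7817.1 °F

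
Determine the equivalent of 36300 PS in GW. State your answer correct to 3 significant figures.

0.0267 gigawatts

1 PS = 7.35499e-7 GW.
Then 36300 × 7.35499e-7 ≈ 0.0267 GW.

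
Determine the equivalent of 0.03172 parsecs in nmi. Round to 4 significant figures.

5.285e+11 nautical miles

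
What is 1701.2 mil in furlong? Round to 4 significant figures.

0.0002148 furlongs

1 mil = 1.26263 × 10^-7 furlongs.
Then 1701.2 × 1.26263 × 10^-7 ≈ 0.0002148 furlong.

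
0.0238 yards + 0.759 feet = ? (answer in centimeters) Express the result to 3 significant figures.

25.3 cm

0.0238 yd = 2.17627 cm and 0.759 ft = 23.1343 cm.
2.17627 + 23.1343 ≈ 25.3 cm.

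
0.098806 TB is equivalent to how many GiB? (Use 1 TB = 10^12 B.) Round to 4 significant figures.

92.02 GiB

1 TB = 931.323 GiB.
So 0.098806 × 931.323 ≈ 92.02 GiB.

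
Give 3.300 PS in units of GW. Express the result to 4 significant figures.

2.427e-6 GW

1 PS = 7.35499e-7 GW.
So 3.300 × 7.35499e-7 ≈ 2.427e-6 GW.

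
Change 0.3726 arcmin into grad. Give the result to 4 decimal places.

0.0069 grad

1 arcmin = 0.0185185 gradians.
Then 0.3726 × 0.0185185 ≈ 0.0069 grad.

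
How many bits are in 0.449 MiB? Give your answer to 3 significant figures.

3.77e+6 bit

1 mebibyte = 8.38861e+6 bit.
Then 0.449 × 8.38861e+6 ≈ 3.77e+6 bit.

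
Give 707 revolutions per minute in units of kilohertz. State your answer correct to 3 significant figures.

0.0118 kilohertz

1 revolution per minute = 1.66667e-5 kilohertz.
Then 707 × 1.66667e-5 ≈ 0.0118 kHz.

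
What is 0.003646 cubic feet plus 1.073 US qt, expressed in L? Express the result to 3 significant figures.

1.12 L

0.003646 ft³ = 0.103243 L and 1.073 US qt = 1.01544 L.
0.103243 + 1.01544 ≈ 1.12 L.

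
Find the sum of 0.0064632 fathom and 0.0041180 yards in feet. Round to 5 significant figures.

0.0064632 fathom = 0.0387792 ft and 0.0041180 yd = 0.0123540 ft.
0.0387792 + 0.0123540 ≈ 0.051133 ft.

0.051133 ft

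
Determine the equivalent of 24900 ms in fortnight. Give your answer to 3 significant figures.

2.06 × 10^-5 fortnight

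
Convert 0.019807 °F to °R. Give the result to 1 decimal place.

459.7 °R

°R = °F + 459.67.
Applying the formula gives 459.7 °R.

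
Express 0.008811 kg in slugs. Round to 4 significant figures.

1 kilogram = 0.0685218 slugs.
Then 0.008811 × 0.0685218 ≈ 0.0006037 slug.

0.0006037 slugs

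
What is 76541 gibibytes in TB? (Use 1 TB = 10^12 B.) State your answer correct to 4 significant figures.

82.19 TB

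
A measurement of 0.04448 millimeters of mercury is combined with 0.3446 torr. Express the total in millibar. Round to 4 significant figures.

0.5187 mbar

0.04448 mmHg = 0.0593018 mbar and 0.3446 torr = 0.459429 mbar.
0.0593018 + 0.459429 ≈ 0.5187 mbar.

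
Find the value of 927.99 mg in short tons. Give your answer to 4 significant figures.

1.023 × 10^-6 short tons

1 mg = 1.10231 × 10^-9 short ton.
Then 927.99 × 1.10231 × 10^-9 ≈ 1.023 × 10^-6 short ton.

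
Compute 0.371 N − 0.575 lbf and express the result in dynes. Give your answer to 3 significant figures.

0.371 N = 37100.0 dyn and 0.575 lbf = 255773 dyn.
37100.0 − 255773 ≈ -219000 dyn.

-219000 dynes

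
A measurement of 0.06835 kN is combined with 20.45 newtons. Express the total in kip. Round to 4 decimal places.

0.06835 kN = 0.0153657 kip and 20.45 N = 0.00459734 kip.
0.0153657 + 0.00459734 ≈ 0.0200 kip.

0.0200 kip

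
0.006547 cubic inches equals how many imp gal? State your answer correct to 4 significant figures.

2.360 × 10^-5 imp gal

1 cubic inch = 0.00360465 imperial gallons.
Then 0.006547 × 0.00360465 ≈ 2.360 × 10^-5 imp gal.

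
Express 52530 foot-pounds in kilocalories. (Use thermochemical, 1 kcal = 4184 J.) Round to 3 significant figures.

17.0 kilocalories

1 foot-pound = 0.000324048 kcal.
Then 52530 × 0.000324048 ≈ 17.0 kcal.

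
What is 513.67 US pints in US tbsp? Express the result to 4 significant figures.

16440 US tablespoons

1 US pint = 32.0000 US tbsp.
Thus 513.67 × 32.0000 ≈ 16440 US tbsp.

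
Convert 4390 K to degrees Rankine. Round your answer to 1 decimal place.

7902.0 °R

°R = K × 9/5.
Applying the formula gives 7902.0 °R.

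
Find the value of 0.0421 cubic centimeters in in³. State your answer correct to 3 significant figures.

0.00257 cubic inches

1 cubic centimeter = 0.0610237 in³.
0.0421 × 0.0610237 ≈ 0.00257 in³.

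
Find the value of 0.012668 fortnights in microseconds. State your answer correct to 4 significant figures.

1.532 × 10^10 microseconds

1 fortnight = 1.20960 × 10^12 microseconds.
Then 0.012668 × 1.20960 × 10^12 ≈ 1.532 × 10^10 μs.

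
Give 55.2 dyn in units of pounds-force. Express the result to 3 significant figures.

1 dyne = 2.24809e-6 lbf.
Then 55.2 × 2.24809e-6 ≈ 0.000124 lbf.

0.000124 lbf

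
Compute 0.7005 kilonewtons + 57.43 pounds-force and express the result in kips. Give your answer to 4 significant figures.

0.2149 kips

0.7005 kN = 0.157479 kip and 57.43 lbf = 0.0574300 kip.
0.157479 + 0.0574300 ≈ 0.2149 kip.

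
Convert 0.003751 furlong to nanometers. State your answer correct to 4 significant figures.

7.546e+8 nanometers

1 furlong = 2.01168e+11 nm.
Then 0.003751 × 2.01168e+11 ≈ 7.546e+8 nm.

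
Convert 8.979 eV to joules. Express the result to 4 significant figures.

1.439e-18 J

1 electronvolt = 1.60218e-19 J.
8.979 × 1.60218e-19 ≈ 1.439e-18 J.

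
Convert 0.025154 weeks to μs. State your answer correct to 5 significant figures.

1.5213 × 10^10 μs

1 wk = 6.04800 × 10^11 μs.
Then 0.025154 × 6.04800 × 10^11 ≈ 1.5213 × 10^10 μs.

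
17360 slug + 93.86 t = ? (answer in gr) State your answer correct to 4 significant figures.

17360 slug = 3.90979e+9 gr and 93.86 t = 1.44848e+9 gr.
3.90979e+9 + 1.44848e+9 ≈ 5.358e+9 gr.

5.358e+9 gr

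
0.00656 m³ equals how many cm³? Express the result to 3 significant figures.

1 m³ = 1.00000e+6 cm³.
Then 0.00656 × 1.00000e+6 ≈ 6560 cm³.

6560 cm³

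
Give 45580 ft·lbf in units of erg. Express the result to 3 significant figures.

6.18e+11 erg

1 foot-pound = 1.35582e+7 erg.
Then 45580 × 1.35582e+7 ≈ 6.18e+11 erg.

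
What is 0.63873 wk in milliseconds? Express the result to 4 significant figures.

3.863 × 10^8 ms

1 week = 6.04800 × 10^8 milliseconds.
0.63873 × 6.04800 × 10^8 ≈ 3.863 × 10^8 ms.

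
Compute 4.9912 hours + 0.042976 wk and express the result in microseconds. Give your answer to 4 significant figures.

4.396 × 10^10 microseconds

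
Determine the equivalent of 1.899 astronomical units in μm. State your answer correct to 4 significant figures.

2.841e+17 μm

1 astronomical unit = 1.49598e+17 μm.
So 1.899 × 1.49598e+17 ≈ 2.841e+17 μm.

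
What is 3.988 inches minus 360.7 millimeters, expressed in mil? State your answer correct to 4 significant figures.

3.988 in = 3988.00 mil and 360.7 mm = 14200.8 mil.
3988.00 − 14200.8 ≈ -10210 mil.

-10210 mil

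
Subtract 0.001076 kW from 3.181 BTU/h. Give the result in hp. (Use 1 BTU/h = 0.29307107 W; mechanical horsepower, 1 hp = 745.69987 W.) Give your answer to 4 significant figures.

3.181 BTU/h = 0.00125018 hp and 0.001076 kW = 0.00144294 hp.
0.00125018 − 0.00144294 ≈ -0.0001928 hp.

-0.0001928 horsepower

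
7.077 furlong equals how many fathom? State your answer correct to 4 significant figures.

778.5 fathom

1 furlong = 110.000 fathoms.
Thus 7.077 × 110.000 ≈ 778.5 fathom.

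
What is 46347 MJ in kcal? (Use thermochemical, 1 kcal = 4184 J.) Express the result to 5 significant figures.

1 MJ = 239.006 kilocalories.
Thus 46347 × 239.006 ≈ 1.1077 × 10^7 kcal.

1.1077 × 10^7 kcal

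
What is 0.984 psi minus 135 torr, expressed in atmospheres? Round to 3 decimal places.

-0.111 atm

0.984 psi = 0.0669572 atm and 135 torr = 0.177632 atm.
0.0669572 − 0.177632 ≈ -0.111 atm.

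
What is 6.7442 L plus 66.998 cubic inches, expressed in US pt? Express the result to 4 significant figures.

6.7442 L = 14.2530 US pt and 66.998 in³ = 2.32028 US pt.
14.2530 + 2.32028 ≈ 16.57 US pt.

16.57 US pints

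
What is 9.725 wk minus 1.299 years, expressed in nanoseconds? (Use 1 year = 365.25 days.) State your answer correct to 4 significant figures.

-3.511e+16 nanoseconds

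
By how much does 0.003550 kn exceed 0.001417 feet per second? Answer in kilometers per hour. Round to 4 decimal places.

0.0050 kilometers per hour

0.003550 kn = 0.00657460 km/h and 0.001417 ft/s = 0.00155485 km/h.
0.00657460 − 0.00155485 ≈ 0.0050 km/h.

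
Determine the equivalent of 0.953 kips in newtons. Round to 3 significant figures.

4240 newtons

1 kip = 4448.22 newtons.
So 0.953 × 4448.22 ≈ 4240 N.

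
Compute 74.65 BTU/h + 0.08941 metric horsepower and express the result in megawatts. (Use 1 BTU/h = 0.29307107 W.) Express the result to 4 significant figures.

8.764e-5 megawatts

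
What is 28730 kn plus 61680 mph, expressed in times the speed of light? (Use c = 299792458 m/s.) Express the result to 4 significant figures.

28730 kn = 4.93007e-5 c and 61680 mph = 9.19751e-5 c.
4.93007e-5 + 9.19751e-5 ≈ 0.0001413 c.

0.0001413 c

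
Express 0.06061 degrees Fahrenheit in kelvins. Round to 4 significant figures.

255.4 K

K = (°F + 459.67) × 5/9.
Applying the formula gives 255.4 K.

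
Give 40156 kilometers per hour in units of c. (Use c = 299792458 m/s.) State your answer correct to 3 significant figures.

3.72e-5 c

1 km/h = 9.26567e-10 c.
Then 40156 × 9.26567e-10 ≈ 3.72e-5 c.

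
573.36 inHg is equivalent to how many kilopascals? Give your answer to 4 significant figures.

1 inHg = 3.38639 kilopascals.
573.36 × 3.38639 ≈ 1942 kPa.

1942 kPa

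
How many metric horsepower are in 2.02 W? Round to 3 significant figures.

0.00275 PS

1 W = 0.00135962 PS.
Thus 2.02 × 0.00135962 ≈ 0.00275 PS.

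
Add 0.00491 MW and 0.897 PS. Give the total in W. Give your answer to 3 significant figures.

0.00491 MW = 4910.00 W and 0.897 PS = 659.742 W.
4910.00 + 659.742 ≈ 5570 W.

5570 W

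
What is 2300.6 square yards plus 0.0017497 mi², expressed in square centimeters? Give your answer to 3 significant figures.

2300.6 yd² = 1.92359 × 10^7 cm² and 0.0017497 mi² = 4.53170 × 10^7 cm².
1.92359 × 10^7 + 4.53170 × 10^7 ≈ 6.46 × 10^7 cm².

6.46 × 10^7 square centimeters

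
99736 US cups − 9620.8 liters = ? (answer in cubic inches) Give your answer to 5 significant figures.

99736 US cup = 1.43994e+6 in³ and 9620.8 L = 587097 in³.
1.43994e+6 − 587097 ≈ 852840 in³.

852840 in³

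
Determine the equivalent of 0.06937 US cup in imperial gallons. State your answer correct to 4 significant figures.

0.003610 imp gal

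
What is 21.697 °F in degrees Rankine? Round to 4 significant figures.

481.4 degrees Rankine

°R = °F + 459.67.
Applying the formula gives 481.4 °R.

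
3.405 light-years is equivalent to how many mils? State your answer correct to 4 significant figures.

1 light-year = 3.72470e+20 mil.
3.405 × 3.72470e+20 ≈ 1.268e+21 mil.

1.268e+21 mils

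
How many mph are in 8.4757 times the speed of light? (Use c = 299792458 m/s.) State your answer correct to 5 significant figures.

1 speed of light = 6.70617 × 10^8 mph.
Then 8.4757 × 6.70617 × 10^8 ≈ 5.6839 × 10^9 mph.

5.6839 × 10^9 miles per hour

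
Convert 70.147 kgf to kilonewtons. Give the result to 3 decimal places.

0.688 kN

1 kgf = 0.00980665 kilonewtons.
Then 70.147 × 0.00980665 ≈ 0.688 kN.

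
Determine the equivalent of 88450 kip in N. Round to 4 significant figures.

1 kip = 4448.22 newtons.
So 88450 × 4448.22 ≈ 3.934e+8 N.

3.934e+8 N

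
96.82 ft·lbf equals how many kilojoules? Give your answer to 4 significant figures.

0.1313 kJ

1 foot-pound = 0.00135582 kilojoules.
Then 96.82 × 0.00135582 ≈ 0.1313 kJ.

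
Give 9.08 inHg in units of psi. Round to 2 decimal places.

1 inch of mercury = 0.491154 pounds per square inch.
Then 9.08 × 0.491154 ≈ 4.46 psi.

4.46 pounds per square inch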